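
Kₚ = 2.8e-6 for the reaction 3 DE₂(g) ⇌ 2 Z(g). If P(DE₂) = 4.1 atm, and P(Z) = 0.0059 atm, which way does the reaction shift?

in the forward direction

Qₚ = P(Z)² / P(DE₂)³ = (0.0059)² / (4.1)³ = 5.1e-7
Qₚ = 5.1e-7 < Kₚ = 2.8e-6, so the forward reaction proceeds.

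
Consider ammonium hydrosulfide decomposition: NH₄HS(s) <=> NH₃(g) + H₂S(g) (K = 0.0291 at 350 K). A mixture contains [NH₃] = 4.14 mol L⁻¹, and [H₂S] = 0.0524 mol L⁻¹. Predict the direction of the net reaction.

to the left

(NH₄HS is a pure solid — omitted from Q.)
Q = [NH₃]·[H₂S] = (4.14)·(0.0524) = 0.217
Q = 0.217 > K = 0.0291, so the reverse reaction proceeds.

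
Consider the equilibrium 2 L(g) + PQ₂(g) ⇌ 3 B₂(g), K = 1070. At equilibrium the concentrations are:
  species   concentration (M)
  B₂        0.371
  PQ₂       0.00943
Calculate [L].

[L] = 0.0711 M

At equilibrium, K = [B₂]³ / ([L]²·[PQ₂]) = 1070.
(0.371)³ / (([L])²·(0.00943)) = 1070
[L]² = 0.00506 ⇒ [L] = 0.0711 M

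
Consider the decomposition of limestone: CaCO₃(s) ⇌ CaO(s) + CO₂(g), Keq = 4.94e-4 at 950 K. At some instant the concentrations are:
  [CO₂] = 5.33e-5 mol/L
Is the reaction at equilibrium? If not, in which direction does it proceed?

toward products

(CaCO₃, CaO are pure solids — omitted from Q.)
Q = [CO₂] = 5.33e-5
Q = 5.33e-5 < Keq = 4.94e-4, so the forward reaction proceeds.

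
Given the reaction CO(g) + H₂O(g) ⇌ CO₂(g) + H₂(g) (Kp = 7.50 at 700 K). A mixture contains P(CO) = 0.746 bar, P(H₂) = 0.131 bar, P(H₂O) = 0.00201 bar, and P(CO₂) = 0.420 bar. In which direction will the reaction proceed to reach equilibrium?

Qp = P(CO₂)·P(H₂) / (P(CO)·P(H₂O)) = (0.420)·(0.131) / ((0.746)·(0.00201)) = 36.7
Qp = 36.7 > Kp = 7.50, so the reverse reaction proceeds.

reverse (toward reactants)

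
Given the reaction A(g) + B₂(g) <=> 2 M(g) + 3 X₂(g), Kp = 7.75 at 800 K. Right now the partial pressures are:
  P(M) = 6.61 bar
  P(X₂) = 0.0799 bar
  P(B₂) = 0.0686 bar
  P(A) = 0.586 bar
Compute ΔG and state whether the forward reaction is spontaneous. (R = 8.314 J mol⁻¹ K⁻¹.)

Qp = P(M)²·P(X₂)³ / (P(A)·P(B₂)) = (6.61)²·(0.0799)³ / ((0.586)·(0.0686)) = 0.554
ΔG = RT ln(Qp/Kp) = (8.314 J mol⁻¹ K⁻¹)(800 K) × ln(0.554/7.75)
   = (6.651 kJ/mol)(-2.638) = -17.5 kJ/mol
ΔG < 0, so the forward reaction is spontaneous (proceeds forward).

ΔG = -17.5 kJ/mol; the forward reaction is spontaneous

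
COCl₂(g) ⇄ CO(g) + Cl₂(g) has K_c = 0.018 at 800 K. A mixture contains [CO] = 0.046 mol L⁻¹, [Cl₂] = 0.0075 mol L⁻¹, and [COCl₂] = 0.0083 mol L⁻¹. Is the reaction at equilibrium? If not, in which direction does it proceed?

reverse (toward reactants)

Q_c = [CO]·[Cl₂] / [COCl₂] = (0.046)·(0.0075) / (0.0083) = 0.042
Q_c = 0.042 > K_c = 0.018, so the reverse reaction proceeds.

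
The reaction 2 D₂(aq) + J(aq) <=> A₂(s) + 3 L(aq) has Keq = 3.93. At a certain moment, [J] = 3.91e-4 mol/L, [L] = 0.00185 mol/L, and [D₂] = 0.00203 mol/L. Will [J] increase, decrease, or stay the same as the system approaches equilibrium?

(A₂ is a pure solid — omitted from Q.)
Q = [L]³ / ([D₂]²·[J]) = (0.00185)³ / ((0.00203)²·(3.91e-4)) = 3.93
Q = 3.93 = Keq; the system is at equilibrium.

stay the same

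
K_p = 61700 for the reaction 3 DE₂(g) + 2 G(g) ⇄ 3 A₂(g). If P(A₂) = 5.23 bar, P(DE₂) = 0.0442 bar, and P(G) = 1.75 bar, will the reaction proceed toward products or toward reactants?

Q_p = P(A₂)³ / (P(DE₂)³·P(G)²) = (5.23)³ / ((0.0442)³·(1.75)²) = 5.41×10⁵
Q_p = 5.41×10⁵ > K_p = 61700, so the reverse reaction proceeds.

to the left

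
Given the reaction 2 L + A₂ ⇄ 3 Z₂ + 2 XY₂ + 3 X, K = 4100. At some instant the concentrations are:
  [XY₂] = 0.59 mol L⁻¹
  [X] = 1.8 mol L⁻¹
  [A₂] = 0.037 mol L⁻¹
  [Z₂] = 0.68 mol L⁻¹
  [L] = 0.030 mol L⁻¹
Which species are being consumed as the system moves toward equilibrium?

Z₂, XY₂, X (products)

Q = [Z₂]³·[XY₂]²·[X]³ / ([L]²·[A₂]) = (0.68)³·(0.59)²·(1.8)³ / ((0.030)²·(0.037)) = 19000
Q = 19000 > K = 4100: net reverse reaction.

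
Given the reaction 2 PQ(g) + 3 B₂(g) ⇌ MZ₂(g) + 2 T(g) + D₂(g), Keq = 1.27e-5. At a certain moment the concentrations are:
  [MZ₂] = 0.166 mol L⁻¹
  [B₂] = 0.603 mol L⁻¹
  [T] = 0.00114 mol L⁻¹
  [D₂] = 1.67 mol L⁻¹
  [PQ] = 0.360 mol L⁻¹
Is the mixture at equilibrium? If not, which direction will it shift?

yes, at equilibrium

Q = [MZ₂]·[T]²·[D₂] / ([PQ]²·[B₂]³) = (0.166)·(0.00114)²·(1.67) / ((0.360)²·(0.603)³) = 1.27e-5
Q = 1.27e-5 = Keq; the system is at equilibrium.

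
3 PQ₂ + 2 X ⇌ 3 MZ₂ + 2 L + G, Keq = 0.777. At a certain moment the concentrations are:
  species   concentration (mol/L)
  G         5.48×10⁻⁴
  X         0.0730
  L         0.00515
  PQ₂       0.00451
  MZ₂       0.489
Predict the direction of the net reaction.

Q = [MZ₂]³·[L]²·[G] / ([PQ₂]³·[X]²) = (0.489)³·(0.00515)²·(5.48×10⁻⁴) / ((0.00451)³·(0.0730)²) = 3.48
Q = 3.48 > Keq = 0.777, so the reverse reaction proceeds.

to the left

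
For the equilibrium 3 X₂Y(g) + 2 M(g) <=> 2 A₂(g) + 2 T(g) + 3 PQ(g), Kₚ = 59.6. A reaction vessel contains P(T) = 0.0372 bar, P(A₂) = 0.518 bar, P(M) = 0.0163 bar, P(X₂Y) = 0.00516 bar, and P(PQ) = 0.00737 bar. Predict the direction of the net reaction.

Qₚ = P(A₂)²·P(T)²·P(PQ)³ / (P(X₂Y)³·P(M)²) = (0.518)²·(0.0372)²·(0.00737)³ / ((0.00516)³·(0.0163)²) = 4.07
Qₚ = 4.07 < Kₚ = 59.6, so the forward reaction proceeds.

forward (toward products)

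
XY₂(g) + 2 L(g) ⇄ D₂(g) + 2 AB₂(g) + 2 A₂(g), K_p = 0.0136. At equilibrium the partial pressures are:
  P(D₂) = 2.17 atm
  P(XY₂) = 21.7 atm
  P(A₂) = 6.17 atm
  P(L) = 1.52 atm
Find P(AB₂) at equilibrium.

P(AB₂) = 0.0909 atm

At equilibrium, K_p = P(D₂)·P(AB₂)²·P(A₂)² / (P(XY₂)·P(L)²) = 0.0136.
(2.17)·(P(AB₂))²·(6.17)² / ((21.7)·(1.52)²) = 0.0136
P(AB₂)² = 0.00825 ⇒ P(AB₂) = 0.0909 atm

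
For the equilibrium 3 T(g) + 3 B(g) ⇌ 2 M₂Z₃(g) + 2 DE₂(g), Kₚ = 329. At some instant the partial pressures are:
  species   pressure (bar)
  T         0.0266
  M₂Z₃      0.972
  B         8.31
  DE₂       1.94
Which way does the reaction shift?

Qₚ = P(M₂Z₃)²·P(DE₂)² / (P(T)³·P(B)³) = (0.972)²·(1.94)² / ((0.0266)³·(8.31)³) = 329
Qₚ = 329 = Kₚ, so the system is already at equilibrium.

at equilibrium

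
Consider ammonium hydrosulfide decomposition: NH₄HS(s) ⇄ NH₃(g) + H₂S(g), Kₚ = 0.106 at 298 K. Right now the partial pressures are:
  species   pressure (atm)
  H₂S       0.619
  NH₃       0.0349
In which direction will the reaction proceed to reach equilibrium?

forward (toward products)

(NH₄HS is a pure solid — omitted from Qₚ.)
Qₚ = P(NH₃)·P(H₂S) = (0.0349)·(0.619) = 0.0216
Qₚ = 0.0216 < Kₚ = 0.106, so the forward reaction proceeds.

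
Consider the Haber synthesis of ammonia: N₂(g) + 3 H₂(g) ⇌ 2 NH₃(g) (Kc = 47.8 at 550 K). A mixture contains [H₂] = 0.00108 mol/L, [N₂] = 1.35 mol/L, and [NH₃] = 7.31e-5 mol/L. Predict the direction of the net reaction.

Qc = [NH₃]² / ([N₂]·[H₂]³) = (7.31e-5)² / ((1.35)·(0.00108)³) = 3.14
Qc = 3.14 < Kc = 47.8, so the forward reaction proceeds.

toward products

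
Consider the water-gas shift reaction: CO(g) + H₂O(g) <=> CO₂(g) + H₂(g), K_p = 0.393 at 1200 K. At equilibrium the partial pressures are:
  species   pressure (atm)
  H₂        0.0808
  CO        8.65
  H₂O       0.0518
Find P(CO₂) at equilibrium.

P(CO₂) = 2.18 atm

At equilibrium, K_p = P(CO₂)·P(H₂) / (P(CO)·P(H₂O)) = 0.393.
(P(CO₂))·(0.0808) / ((8.65)·(0.0518)) = 0.393
P(CO₂) = 2.18 atm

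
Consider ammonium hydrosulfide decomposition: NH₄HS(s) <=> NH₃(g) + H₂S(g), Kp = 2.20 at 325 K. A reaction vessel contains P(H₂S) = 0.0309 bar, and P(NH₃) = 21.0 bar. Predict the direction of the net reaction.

toward products

(NH₄HS is a pure solid — omitted from Qp.)
Qp = P(NH₃)·P(H₂S) = (21.0)·(0.0309) = 0.649
Qp = 0.649 < Kp = 2.20, so the forward reaction proceeds.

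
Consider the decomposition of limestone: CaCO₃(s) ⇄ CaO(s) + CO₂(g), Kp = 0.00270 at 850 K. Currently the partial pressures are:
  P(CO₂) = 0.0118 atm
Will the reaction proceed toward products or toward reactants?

(CaCO₃, CaO are pure solids — omitted from Qp.)
Qp = P(CO₂) = 0.0118
Qp = 0.0118 > Kp = 0.00270, so the reverse reaction proceeds.

toward reactants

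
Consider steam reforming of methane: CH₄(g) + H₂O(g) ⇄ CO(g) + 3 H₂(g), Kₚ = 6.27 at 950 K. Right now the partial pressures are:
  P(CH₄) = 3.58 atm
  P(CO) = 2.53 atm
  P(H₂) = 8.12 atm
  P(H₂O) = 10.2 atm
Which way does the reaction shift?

Qₚ = P(CO)·P(H₂)³ / (P(CH₄)·P(H₂O)) = (2.53)·(8.12)³ / ((3.58)·(10.2)) = 37.1
Qₚ = 37.1 > Kₚ = 6.27, so the reverse reaction proceeds.

toward reactants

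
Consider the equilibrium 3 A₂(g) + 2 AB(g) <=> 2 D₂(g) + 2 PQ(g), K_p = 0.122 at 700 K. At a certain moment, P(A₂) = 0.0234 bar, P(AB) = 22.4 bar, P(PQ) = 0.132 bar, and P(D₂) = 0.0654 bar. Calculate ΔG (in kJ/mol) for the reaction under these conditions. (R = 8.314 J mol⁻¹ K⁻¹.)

ΔG = -13.7 kJ/mol

Q_p = P(D₂)²·P(PQ)² / (P(A₂)³·P(AB)²) = (0.0654)²·(0.132)² / ((0.0234)³·(22.4)²) = 0.0116
ΔG = RT ln(Q_p/K_p) = (8.314 J mol⁻¹ K⁻¹)(700 K) × ln(0.0116/0.122)
   = (5.820 kJ/mol)(-2.353) = -13.7 kJ/mol
ΔG < 0, so the forward reaction is spontaneous (proceeds forward).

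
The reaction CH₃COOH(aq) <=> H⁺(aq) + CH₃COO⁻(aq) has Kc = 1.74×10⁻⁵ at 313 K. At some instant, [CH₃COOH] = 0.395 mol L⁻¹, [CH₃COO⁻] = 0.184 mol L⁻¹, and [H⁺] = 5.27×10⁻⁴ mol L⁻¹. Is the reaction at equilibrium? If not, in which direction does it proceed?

Qc = [H⁺]·[CH₃COO⁻] / [CH₃COOH] = (5.27×10⁻⁴)·(0.184) / (0.395) = 2.45×10⁻⁴
Qc = 2.45×10⁻⁴ > Kc = 1.74×10⁻⁵, so the reverse reaction proceeds.

in the reverse direction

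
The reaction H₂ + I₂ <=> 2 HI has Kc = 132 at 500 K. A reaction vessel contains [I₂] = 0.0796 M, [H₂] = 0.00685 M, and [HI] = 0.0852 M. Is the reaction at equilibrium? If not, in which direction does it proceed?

Qc = [HI]² / ([H₂]·[I₂]) = (0.0852)² / ((0.00685)·(0.0796)) = 13.3
Qc = 13.3 < Kc = 132, so the forward reaction proceeds.

in the forward direction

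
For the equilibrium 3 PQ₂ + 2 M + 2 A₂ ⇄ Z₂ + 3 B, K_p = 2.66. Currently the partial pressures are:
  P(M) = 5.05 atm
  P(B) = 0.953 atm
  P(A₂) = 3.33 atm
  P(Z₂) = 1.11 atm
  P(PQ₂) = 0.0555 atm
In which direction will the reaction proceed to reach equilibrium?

to the left

Q_p = P(Z₂)·P(B)³ / (P(PQ₂)³·P(M)²·P(A₂)²) = (1.11)·(0.953)³ / ((0.0555)³·(5.05)²·(3.33)²) = 19.9
Q_p = 19.9 > K_p = 2.66, so the reverse reaction proceeds.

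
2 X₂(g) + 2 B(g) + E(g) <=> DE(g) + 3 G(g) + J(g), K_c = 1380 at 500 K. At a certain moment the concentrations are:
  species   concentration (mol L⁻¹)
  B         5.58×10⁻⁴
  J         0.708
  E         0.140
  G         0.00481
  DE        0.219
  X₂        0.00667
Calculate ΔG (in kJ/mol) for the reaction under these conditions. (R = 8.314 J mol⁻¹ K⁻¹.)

ΔG = 7.75 kJ/mol

Q_c = [DE]·[G]³·[J] / ([X₂]²·[B]²·[E]) = (0.219)·(0.00481)³·(0.708) / ((0.00667)²·(5.58×10⁻⁴)²·(0.140)) = 8900
ΔG = RT ln(Q_c/K_c) = (8.314 J mol⁻¹ K⁻¹)(500 K) × ln(8900/1380)
   = (4.157 kJ/mol)(1.864) = 7.75 kJ/mol
ΔG > 0, so the forward reaction is non-spontaneous (proceeds in reverse).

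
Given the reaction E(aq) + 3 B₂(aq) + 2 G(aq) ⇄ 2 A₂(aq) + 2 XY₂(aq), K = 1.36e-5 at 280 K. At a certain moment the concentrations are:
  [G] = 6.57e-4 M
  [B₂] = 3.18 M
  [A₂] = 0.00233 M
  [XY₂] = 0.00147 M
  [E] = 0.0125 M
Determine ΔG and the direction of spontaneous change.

Q = [A₂]²·[XY₂]² / ([E]·[B₂]³·[G]²) = (0.00233)²·(0.00147)² / ((0.0125)·(3.18)³·(6.57e-4)²) = 6.76e-5
ΔG = RT ln(Q/K) = (8.314 J mol⁻¹ K⁻¹)(280 K) × ln(6.76e-5/1.36e-5)
   = (2.328 kJ/mol)(1.604) = 3.73 kJ/mol
ΔG > 0, so the forward reaction is non-spontaneous (proceeds in reverse).

ΔG = 3.73 kJ/mol; the forward reaction is non-spontaneous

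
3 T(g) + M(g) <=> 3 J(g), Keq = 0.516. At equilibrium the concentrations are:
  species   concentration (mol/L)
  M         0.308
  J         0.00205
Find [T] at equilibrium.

At equilibrium, Keq = [J]³ / ([T]³·[M]) = 0.516.
(0.00205)³ / (([T])³·(0.308)) = 0.516
[T]³ = 5.42×10⁻⁸ ⇒ [T] = 0.00378 mol/L

[T] = 0.00378 mol/L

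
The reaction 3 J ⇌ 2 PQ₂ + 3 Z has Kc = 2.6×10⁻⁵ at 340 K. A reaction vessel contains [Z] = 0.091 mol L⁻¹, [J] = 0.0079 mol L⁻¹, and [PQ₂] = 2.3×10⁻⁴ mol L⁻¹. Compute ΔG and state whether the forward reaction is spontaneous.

ΔG = 3.21 kJ/mol; the forward reaction is non-spontaneous

Qc = [PQ₂]²·[Z]³ / [J]³ = (2.3×10⁻⁴)²·(0.091)³ / (0.0079)³ = 8.09×10⁻⁵
ΔG = RT ln(Qc/Kc) = (8.314 J mol⁻¹ K⁻¹)(340 K) × ln(8.09×10⁻⁵/2.6×10⁻⁵)
   = (2.827 kJ/mol)(1.135) = 3.21 kJ/mol
ΔG > 0, so the forward reaction is non-spontaneous (proceeds in reverse).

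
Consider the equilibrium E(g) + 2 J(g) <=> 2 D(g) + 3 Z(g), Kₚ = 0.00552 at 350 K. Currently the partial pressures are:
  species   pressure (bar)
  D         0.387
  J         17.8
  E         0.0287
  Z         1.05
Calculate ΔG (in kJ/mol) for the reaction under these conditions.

ΔG = 3.61 kJ/mol

Qₚ = P(D)²·P(Z)³ / (P(E)·P(J)²) = (0.387)²·(1.05)³ / ((0.0287)·(17.8)²) = 0.0191
ΔG = RT ln(Qₚ/Kₚ) = (8.314 J mol⁻¹ K⁻¹)(350 K) × ln(0.0191/0.00552)
   = (2.910 kJ/mol)(1.241) = 3.61 kJ/mol
ΔG > 0, so the forward reaction is non-spontaneous (proceeds in reverse).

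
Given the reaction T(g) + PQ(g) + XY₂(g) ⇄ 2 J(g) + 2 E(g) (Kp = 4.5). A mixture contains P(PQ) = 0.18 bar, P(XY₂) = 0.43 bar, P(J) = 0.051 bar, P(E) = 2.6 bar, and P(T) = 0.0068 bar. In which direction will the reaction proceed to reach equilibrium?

to the left

Qp = P(J)²·P(E)² / (P(T)·P(PQ)·P(XY₂)) = (0.051)²·(2.6)² / ((0.0068)·(0.18)·(0.43)) = 33
Qp = 33 > Kp = 4.5, so the reverse reaction proceeds.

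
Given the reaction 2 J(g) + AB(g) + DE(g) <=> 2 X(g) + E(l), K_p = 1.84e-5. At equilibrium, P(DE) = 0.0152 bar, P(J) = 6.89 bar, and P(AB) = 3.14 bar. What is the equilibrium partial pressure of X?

(E is a pure liquid — omitted from K_p.)
At equilibrium, K_p = P(X)² / (P(J)²·P(AB)·P(DE)) = 1.84e-5.
(P(X))² / ((6.89)²·(3.14)·(0.0152)) = 1.84e-5
P(X)² = 4.17e-5 ⇒ P(X) = 0.00646 bar

P(X) = 0.00646 bar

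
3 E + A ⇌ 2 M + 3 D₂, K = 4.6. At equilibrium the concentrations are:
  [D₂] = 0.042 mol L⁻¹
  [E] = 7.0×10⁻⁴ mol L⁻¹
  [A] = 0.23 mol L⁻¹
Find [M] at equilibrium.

At equilibrium, K = [M]²·[D₂]³ / ([E]³·[A]) = 4.6.
([M])²·(0.042)³ / ((7.0×10⁻⁴)³·(0.23)) = 4.6
[M]² = 4.90×10⁻⁶ ⇒ [M] = 0.0022 mol L⁻¹

[M] = 0.0022 mol L⁻¹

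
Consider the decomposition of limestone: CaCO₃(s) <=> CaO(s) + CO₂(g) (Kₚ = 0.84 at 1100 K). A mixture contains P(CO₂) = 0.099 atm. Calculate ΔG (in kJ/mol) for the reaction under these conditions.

(CaCO₃, CaO are pure solids — omitted from Qₚ.)
Qₚ = P(CO₂) = 0.0990
ΔG = RT ln(Qₚ/Kₚ) = (8.314 J mol⁻¹ K⁻¹)(1100 K) × ln(0.0990/0.84)
   = (9.145 kJ/mol)(-2.138) = -19.6 kJ/mol
ΔG < 0, so the forward reaction is spontaneous (proceeds forward).

ΔG = -19.6 kJ/mol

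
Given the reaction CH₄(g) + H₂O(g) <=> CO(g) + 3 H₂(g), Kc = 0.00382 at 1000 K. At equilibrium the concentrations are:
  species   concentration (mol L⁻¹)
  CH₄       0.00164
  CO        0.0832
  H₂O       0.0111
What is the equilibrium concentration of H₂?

At equilibrium, Kc = [CO]·[H₂]³ / ([CH₄]·[H₂O]) = 0.00382.
(0.0832)·([H₂])³ / ((0.00164)·(0.0111)) = 0.00382
[H₂]³ = 8.36×10⁻⁷ ⇒ [H₂] = 0.00942 mol L⁻¹

[H₂] = 0.00942 mol L⁻¹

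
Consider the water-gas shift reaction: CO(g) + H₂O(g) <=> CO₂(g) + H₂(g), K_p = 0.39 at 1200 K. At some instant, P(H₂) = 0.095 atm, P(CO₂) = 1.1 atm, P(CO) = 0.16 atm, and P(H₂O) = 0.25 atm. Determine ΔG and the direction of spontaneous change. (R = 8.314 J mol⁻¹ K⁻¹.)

Q_p = P(CO₂)·P(H₂) / (P(CO)·P(H₂O)) = (1.1)·(0.095) / ((0.16)·(0.25)) = 2.61
ΔG = RT ln(Q_p/K_p) = (8.314 J mol⁻¹ K⁻¹)(1200 K) × ln(2.61/0.39)
   = (9.977 kJ/mol)(1.901) = 19.0 kJ/mol
ΔG > 0, so the forward reaction is non-spontaneous (proceeds in reverse).

ΔG = 19.0 kJ/mol; the forward reaction is non-spontaneous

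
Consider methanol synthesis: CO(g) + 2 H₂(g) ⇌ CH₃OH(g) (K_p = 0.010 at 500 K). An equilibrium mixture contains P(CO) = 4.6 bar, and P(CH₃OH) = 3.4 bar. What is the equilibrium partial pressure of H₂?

P(H₂) = 8.6 bar

At equilibrium, K_p = P(CH₃OH) / (P(CO)·P(H₂)²) = 0.010.
(3.4) / ((4.6)·(P(H₂))²) = 0.010
P(H₂)² = 73.9 ⇒ P(H₂) = 8.6 bar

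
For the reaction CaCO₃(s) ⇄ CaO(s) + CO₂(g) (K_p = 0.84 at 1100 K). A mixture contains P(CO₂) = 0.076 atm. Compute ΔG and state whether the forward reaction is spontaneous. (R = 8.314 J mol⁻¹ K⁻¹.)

ΔG = -22.0 kJ/mol; the forward reaction is spontaneous

(CaCO₃, CaO are pure solids — omitted from Q_p.)
Q_p = P(CO₂) = 0.0760
ΔG = RT ln(Q_p/K_p) = (8.314 J mol⁻¹ K⁻¹)(1100 K) × ln(0.0760/0.84)
   = (9.145 kJ/mol)(-2.403) = -22.0 kJ/mol
ΔG < 0, so the forward reaction is spontaneous (proceeds forward).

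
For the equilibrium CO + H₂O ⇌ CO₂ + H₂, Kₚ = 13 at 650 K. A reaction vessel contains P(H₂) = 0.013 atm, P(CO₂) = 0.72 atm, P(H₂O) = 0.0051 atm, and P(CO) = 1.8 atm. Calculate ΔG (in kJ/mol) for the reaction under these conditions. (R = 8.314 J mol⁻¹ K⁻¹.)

ΔG = -13.8 kJ/mol

Qₚ = P(CO₂)·P(H₂) / (P(CO)·P(H₂O)) = (0.72)·(0.013) / ((1.8)·(0.0051)) = 1.02
ΔG = RT ln(Qₚ/Kₚ) = (8.314 J mol⁻¹ K⁻¹)(650 K) × ln(1.02/13)
   = (5.404 kJ/mol)(-2.545) = -13.8 kJ/mol
ΔG < 0, so the forward reaction is spontaneous (proceeds forward).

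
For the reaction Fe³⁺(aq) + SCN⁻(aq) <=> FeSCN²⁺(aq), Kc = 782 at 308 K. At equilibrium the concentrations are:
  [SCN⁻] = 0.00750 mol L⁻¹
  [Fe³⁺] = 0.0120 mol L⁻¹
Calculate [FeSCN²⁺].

At equilibrium, Kc = [FeSCN²⁺] / ([Fe³⁺]·[SCN⁻]) = 782.
([FeSCN²⁺]) / ((0.0120)·(0.00750)) = 782
[FeSCN²⁺] = 0.0704 mol L⁻¹

[FeSCN²⁺] = 0.0704 mol L⁻¹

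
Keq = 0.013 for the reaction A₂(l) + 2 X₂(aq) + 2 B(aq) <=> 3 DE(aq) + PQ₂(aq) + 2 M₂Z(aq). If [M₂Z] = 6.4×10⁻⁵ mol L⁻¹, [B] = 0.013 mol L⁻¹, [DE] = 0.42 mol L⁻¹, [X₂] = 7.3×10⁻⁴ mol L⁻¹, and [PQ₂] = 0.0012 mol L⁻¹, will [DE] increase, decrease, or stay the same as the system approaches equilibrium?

increase

(A₂ is a pure liquid — omitted from Q.)
Q = [DE]³·[PQ₂]·[M₂Z]² / ([X₂]²·[B]²) = (0.42)³·(0.0012)·(6.4×10⁻⁵)² / ((7.3×10⁻⁴)²·(0.013)²) = 0.0040
Q = 0.0040 < Keq = 0.013: net forward reaction.
DE is a product, so it increases.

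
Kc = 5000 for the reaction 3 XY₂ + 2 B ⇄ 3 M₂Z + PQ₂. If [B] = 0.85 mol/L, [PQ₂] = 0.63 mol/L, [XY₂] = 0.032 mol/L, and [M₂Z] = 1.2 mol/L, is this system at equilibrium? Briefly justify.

Qc = [M₂Z]³·[PQ₂] / ([XY₂]³·[B]²) = (1.2)³·(0.63) / ((0.032)³·(0.85)²) = 46000
Qc = 46000 > Kc = 5000: net reverse reaction.

no; Q > K, reaction proceeds in reverse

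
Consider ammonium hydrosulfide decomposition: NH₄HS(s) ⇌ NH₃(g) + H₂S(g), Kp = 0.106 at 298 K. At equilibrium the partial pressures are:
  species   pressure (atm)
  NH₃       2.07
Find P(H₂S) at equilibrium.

P(H₂S) = 0.0512 atm

(NH₄HS is a pure solid — omitted from Kp.)
At equilibrium, Kp = P(NH₃)·P(H₂S) = 0.106.
(2.07)·(P(H₂S)) = 0.106
P(H₂S) = 0.0512 atm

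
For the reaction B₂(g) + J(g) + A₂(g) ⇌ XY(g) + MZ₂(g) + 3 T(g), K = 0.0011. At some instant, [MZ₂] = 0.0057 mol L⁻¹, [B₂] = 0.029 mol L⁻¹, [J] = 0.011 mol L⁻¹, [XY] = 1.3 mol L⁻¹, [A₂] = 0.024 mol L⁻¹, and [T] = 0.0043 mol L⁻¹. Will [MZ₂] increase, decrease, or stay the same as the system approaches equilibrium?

Q = [XY]·[MZ₂]·[T]³ / ([B₂]·[J]·[A₂]) = (1.3)·(0.0057)·(0.0043)³ / ((0.029)·(0.011)·(0.024)) = 7.7×10⁻⁵
Q = 7.7×10⁻⁵ < K = 0.0011: net forward reaction.
MZ₂ is a product, so it increases.

increase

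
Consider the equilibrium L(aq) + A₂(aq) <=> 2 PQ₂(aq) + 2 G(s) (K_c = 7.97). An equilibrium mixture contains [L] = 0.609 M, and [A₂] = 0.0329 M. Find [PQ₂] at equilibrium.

[PQ₂] = 0.400 M

(G is a pure solid — omitted from K_c.)
At equilibrium, K_c = [PQ₂]² / ([L]·[A₂]) = 7.97.
([PQ₂])² / ((0.609)·(0.0329)) = 7.97
[PQ₂]² = 0.160 ⇒ [PQ₂] = 0.400 M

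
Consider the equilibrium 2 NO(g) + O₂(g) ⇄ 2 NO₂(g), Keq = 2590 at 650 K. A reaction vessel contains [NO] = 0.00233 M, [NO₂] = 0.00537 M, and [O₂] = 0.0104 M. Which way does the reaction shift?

forward (toward products)

Q = [NO₂]² / ([NO]²·[O₂]) = (0.00537)² / ((0.00233)²·(0.0104)) = 511
Q = 511 < Keq = 2590, so the forward reaction proceeds.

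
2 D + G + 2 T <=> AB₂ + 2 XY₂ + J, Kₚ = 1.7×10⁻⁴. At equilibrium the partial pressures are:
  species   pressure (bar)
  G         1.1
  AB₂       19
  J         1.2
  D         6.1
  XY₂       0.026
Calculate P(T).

At equilibrium, Kₚ = P(AB₂)·P(XY₂)²·P(J) / (P(D)²·P(G)·P(T)²) = 1.7×10⁻⁴.
(19)·(0.026)²·(1.2) / ((6.1)²·(1.1)·(P(T))²) = 1.7×10⁻⁴
P(T)² = 2.22 ⇒ P(T) = 1.5 bar

P(T) = 1.5 bar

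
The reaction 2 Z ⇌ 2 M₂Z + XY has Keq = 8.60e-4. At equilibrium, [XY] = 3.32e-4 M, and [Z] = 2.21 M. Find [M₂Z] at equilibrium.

At equilibrium, Keq = [M₂Z]²·[XY] / [Z]² = 8.60e-4.
([M₂Z])²·(3.32e-4) / (2.21)² = 8.60e-4
[M₂Z]² = 12.7 ⇒ [M₂Z] = 3.56 M

[M₂Z] = 3.56 M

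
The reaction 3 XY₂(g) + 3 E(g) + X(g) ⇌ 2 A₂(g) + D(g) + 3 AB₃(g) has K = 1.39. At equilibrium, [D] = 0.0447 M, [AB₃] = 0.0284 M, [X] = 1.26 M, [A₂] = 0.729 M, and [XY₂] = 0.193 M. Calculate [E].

At equilibrium, K = [A₂]²·[D]·[AB₃]³ / ([XY₂]³·[E]³·[X]) = 1.39.
(0.729)²·(0.0447)·(0.0284)³ / ((0.193)³·([E])³·(1.26)) = 1.39
[E]³ = 4.32×10⁻⁵ ⇒ [E] = 0.0351 M

[E] = 0.0351 M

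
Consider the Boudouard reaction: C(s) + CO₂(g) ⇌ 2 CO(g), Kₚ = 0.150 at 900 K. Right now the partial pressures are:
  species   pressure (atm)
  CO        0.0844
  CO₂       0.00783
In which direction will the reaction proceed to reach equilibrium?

in the reverse direction

(C is a pure solid — omitted from Qₚ.)
Qₚ = P(CO)² / P(CO₂) = (0.0844)² / (0.00783) = 0.910
Qₚ = 0.910 > Kₚ = 0.150, so the reverse reaction proceeds.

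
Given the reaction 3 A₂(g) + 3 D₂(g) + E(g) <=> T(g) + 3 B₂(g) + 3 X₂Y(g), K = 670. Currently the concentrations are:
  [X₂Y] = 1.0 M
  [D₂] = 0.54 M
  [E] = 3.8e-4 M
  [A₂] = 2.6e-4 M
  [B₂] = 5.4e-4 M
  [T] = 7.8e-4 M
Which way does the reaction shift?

Q = [T]·[B₂]³·[X₂Y]³ / ([A₂]³·[D₂]³·[E]) = (7.8e-4)·(5.4e-4)³·(1.0)³ / ((2.6e-4)³·(0.54)³·(3.8e-4)) = 120
Q = 120 < K = 670, so the forward reaction proceeds.

forward (toward products)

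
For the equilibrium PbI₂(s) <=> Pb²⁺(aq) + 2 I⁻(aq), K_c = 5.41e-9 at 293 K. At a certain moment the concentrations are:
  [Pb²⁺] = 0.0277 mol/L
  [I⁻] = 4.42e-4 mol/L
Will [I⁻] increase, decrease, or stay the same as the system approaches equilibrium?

stay the same

(PbI₂ is a pure solid — omitted from Q_c.)
Q_c = [Pb²⁺]·[I⁻]² = (0.0277)·(4.42e-4)² = 5.41e-9
Q_c = 5.41e-9 = K_c; the system is at equilibrium.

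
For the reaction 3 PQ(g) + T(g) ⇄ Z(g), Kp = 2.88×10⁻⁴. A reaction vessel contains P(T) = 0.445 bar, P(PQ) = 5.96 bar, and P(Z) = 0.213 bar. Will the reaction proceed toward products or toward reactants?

Qp = P(Z) / (P(PQ)³·P(T)) = (0.213) / ((5.96)³·(0.445)) = 0.00226
Qp = 0.00226 > Kp = 2.88×10⁻⁴, so the reverse reaction proceeds.

reverse (toward reactants)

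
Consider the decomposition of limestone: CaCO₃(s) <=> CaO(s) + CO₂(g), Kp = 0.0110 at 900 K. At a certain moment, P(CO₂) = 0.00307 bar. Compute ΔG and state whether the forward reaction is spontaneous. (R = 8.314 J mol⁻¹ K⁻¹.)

ΔG = -9.55 kJ/mol; the forward reaction is spontaneous

(CaCO₃, CaO are pure solids — omitted from Qp.)
Qp = P(CO₂) = 0.00307
ΔG = RT ln(Qp/Kp) = (8.314 J mol⁻¹ K⁻¹)(900 K) × ln(0.00307/0.0110)
   = (7.483 kJ/mol)(-1.276) = -9.55 kJ/mol
ΔG < 0, so the forward reaction is spontaneous (proceeds forward).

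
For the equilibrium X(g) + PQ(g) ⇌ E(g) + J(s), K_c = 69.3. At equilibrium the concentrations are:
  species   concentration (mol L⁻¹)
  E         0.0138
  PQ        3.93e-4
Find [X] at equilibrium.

(J is a pure solid — omitted from K_c.)
At equilibrium, K_c = [E] / ([X]·[PQ]) = 69.3.
(0.0138) / (([X])·(3.93e-4)) = 69.3
[X] = 0.507 mol L⁻¹

[X] = 0.507 mol L⁻¹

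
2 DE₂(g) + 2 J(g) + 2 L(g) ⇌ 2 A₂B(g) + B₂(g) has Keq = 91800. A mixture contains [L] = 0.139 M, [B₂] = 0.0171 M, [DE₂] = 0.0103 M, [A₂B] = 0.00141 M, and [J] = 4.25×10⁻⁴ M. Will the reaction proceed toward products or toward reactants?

at equilibrium

Q = [A₂B]²·[B₂] / ([DE₂]²·[J]²·[L]²) = (0.00141)²·(0.0171) / ((0.0103)²·(4.25×10⁻⁴)²·(0.139)²) = 91800
Q = 91800 = Keq, so the system is already at equilibrium.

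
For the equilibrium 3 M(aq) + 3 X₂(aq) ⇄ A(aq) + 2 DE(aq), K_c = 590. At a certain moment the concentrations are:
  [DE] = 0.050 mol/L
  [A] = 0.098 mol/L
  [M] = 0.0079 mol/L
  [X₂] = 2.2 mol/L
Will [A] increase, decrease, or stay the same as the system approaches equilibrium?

increase

Q_c = [A]·[DE]² / ([M]³·[X₂]³) = (0.098)·(0.050)² / ((0.0079)³·(2.2)³) = 47
Q_c = 47 < K_c = 590: net forward reaction.
A is a product, so it increases.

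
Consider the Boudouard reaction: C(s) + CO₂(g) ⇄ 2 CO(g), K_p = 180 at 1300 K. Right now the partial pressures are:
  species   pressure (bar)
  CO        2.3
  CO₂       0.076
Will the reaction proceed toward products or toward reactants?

forward (toward products)

(C is a pure solid — omitted from Q_p.)
Q_p = P(CO)² / P(CO₂) = (2.3)² / (0.076) = 70
Q_p = 70 < K_p = 180, so the forward reaction proceeds.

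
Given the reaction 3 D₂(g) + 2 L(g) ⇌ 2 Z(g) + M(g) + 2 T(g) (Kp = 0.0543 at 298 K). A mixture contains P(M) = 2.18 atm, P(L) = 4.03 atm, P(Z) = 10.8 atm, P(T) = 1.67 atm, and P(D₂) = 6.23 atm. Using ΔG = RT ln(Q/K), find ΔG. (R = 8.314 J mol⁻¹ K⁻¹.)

ΔG = 2.98 kJ/mol

Qp = P(Z)²·P(M)·P(T)² / (P(D₂)³·P(L)²) = (10.8)²·(2.18)·(1.67)² / ((6.23)³·(4.03)²) = 0.181
ΔG = RT ln(Qp/Kp) = (8.314 J mol⁻¹ K⁻¹)(298 K) × ln(0.181/0.0543)
   = (2.478 kJ/mol)(1.204) = 2.98 kJ/mol
ΔG > 0, so the forward reaction is non-spontaneous (proceeds in reverse).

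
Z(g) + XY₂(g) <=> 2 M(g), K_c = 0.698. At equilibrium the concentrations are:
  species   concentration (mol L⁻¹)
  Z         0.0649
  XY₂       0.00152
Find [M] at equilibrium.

[M] = 0.00830 mol L⁻¹

At equilibrium, K_c = [M]² / ([Z]·[XY₂]) = 0.698.
([M])² / ((0.0649)·(0.00152)) = 0.698
[M]² = 6.89e-5 ⇒ [M] = 0.00830 mol L⁻¹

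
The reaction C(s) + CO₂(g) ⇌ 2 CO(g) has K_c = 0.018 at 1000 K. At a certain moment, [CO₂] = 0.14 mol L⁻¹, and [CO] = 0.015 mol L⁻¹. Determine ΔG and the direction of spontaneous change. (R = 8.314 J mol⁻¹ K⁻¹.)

(C is a pure solid — omitted from Q_c.)
Q_c = [CO]² / [CO₂] = (0.015)² / (0.14) = 0.00161
ΔG = RT ln(Q_c/K_c) = (8.314 J mol⁻¹ K⁻¹)(1000 K) × ln(0.00161/0.018)
   = (8.314 kJ/mol)(-2.414) = -20.1 kJ/mol
ΔG < 0, so the forward reaction is spontaneous (proceeds forward).

ΔG = -20.1 kJ/mol; the forward reaction is spontaneous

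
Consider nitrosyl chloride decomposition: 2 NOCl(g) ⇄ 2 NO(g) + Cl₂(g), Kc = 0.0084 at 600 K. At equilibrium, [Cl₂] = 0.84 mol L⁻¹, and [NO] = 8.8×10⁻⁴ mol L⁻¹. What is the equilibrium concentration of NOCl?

At equilibrium, Kc = [NO]²·[Cl₂] / [NOCl]² = 0.0084.
(8.8×10⁻⁴)²·(0.84) / ([NOCl])² = 0.0084
[NOCl]² = 7.74×10⁻⁵ ⇒ [NOCl] = 0.0088 mol L⁻¹

[NOCl] = 0.0088 mol L⁻¹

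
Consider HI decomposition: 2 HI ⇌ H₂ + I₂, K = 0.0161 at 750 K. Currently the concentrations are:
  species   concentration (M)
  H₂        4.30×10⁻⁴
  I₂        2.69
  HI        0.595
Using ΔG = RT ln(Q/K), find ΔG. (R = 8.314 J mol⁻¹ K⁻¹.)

Q = [H₂]·[I₂] / [HI]² = (4.30×10⁻⁴)·(2.69) / (0.595)² = 0.00327
ΔG = RT ln(Q/K) = (8.314 J mol⁻¹ K⁻¹)(750 K) × ln(0.00327/0.0161)
   = (6.236 kJ/mol)(-1.594) = -9.94 kJ/mol
ΔG < 0, so the forward reaction is spontaneous (proceeds forward).

ΔG = -9.94 kJ/mol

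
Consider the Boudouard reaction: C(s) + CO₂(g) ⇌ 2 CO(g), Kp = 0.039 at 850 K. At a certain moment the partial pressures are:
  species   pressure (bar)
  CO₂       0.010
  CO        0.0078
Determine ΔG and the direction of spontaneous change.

(C is a pure solid — omitted from Qp.)
Qp = P(CO)² / P(CO₂) = (0.0078)² / (0.010) = 0.00608
ΔG = RT ln(Qp/Kp) = (8.314 J mol⁻¹ K⁻¹)(850 K) × ln(0.00608/0.039)
   = (7.067 kJ/mol)(-1.859) = -13.1 kJ/mol
ΔG < 0, so the forward reaction is spontaneous (proceeds forward).

ΔG = -13.1 kJ/mol; the forward reaction is spontaneous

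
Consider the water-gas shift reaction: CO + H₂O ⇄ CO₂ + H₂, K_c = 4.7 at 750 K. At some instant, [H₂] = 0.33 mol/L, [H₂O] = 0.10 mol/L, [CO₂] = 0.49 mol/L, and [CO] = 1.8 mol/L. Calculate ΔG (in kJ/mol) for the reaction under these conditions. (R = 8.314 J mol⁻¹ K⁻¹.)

Q_c = [CO₂]·[H₂] / ([CO]·[H₂O]) = (0.49)·(0.33) / ((1.8)·(0.10)) = 0.898
ΔG = RT ln(Q_c/K_c) = (8.314 J mol⁻¹ K⁻¹)(750 K) × ln(0.898/4.7)
   = (6.236 kJ/mol)(-1.655) = -10.3 kJ/mol
ΔG < 0, so the forward reaction is spontaneous (proceeds forward).

ΔG = -10.3 kJ/mol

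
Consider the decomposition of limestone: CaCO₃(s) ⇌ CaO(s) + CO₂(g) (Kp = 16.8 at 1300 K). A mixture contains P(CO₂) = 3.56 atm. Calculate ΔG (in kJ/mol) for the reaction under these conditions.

ΔG = -16.8 kJ/mol

(CaCO₃, CaO are pure solids — omitted from Qp.)
Qp = P(CO₂) = 3.56
ΔG = RT ln(Qp/Kp) = (8.314 J mol⁻¹ K⁻¹)(1300 K) × ln(3.56/16.8)
   = (10.81 kJ/mol)(-1.552) = -16.8 kJ/mol
ΔG < 0, so the forward reaction is spontaneous (proceeds forward).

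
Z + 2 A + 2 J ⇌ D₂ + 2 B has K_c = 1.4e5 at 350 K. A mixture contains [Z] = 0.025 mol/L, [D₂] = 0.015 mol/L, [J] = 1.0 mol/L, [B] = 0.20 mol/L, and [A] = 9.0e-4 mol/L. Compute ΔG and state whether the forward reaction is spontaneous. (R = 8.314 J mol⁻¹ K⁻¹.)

Q_c = [D₂]·[B]² / ([Z]·[A]²·[J]²) = (0.015)·(0.20)² / ((0.025)·(9.0e-4)²·(1.0)²) = 29600
ΔG = RT ln(Q_c/K_c) = (8.314 J mol⁻¹ K⁻¹)(350 K) × ln(29600/1.4e5)
   = (2.910 kJ/mol)(-1.554) = -4.52 kJ/mol
ΔG < 0, so the forward reaction is spontaneous (proceeds forward).

ΔG = -4.52 kJ/mol; the forward reaction is spontaneous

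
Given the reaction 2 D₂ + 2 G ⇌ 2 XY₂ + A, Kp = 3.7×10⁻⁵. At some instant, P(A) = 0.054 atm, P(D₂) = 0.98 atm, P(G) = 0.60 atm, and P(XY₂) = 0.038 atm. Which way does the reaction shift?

Qp = P(XY₂)²·P(A) / (P(D₂)²·P(G)²) = (0.038)²·(0.054) / ((0.98)²·(0.60)²) = 2.3×10⁻⁴
Qp = 2.3×10⁻⁴ > Kp = 3.7×10⁻⁵, so the reverse reaction proceeds.

to the left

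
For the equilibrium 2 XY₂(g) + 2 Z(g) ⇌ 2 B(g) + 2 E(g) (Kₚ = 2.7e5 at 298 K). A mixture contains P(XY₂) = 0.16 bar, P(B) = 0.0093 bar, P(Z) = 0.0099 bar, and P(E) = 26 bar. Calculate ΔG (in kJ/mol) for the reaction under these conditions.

Qₚ = P(B)²·P(E)² / (P(XY₂)²·P(Z)²) = (0.0093)²·(26)² / ((0.16)²·(0.0099)²) = 23300
ΔG = RT ln(Qₚ/Kₚ) = (8.314 J mol⁻¹ K⁻¹)(298 K) × ln(23300/2.7e5)
   = (2.478 kJ/mol)(-2.450) = -6.07 kJ/mol
ΔG < 0, so the forward reaction is spontaneous (proceeds forward).

ΔG = -6.07 kJ/mol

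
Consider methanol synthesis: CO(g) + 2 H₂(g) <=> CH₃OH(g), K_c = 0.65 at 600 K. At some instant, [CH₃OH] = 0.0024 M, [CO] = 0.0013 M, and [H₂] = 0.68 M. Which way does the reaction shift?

Q_c = [CH₃OH] / ([CO]·[H₂]²) = (0.0024) / ((0.0013)·(0.68)²) = 4.0
Q_c = 4.0 > K_c = 0.65, so the reverse reaction proceeds.

in the reverse direction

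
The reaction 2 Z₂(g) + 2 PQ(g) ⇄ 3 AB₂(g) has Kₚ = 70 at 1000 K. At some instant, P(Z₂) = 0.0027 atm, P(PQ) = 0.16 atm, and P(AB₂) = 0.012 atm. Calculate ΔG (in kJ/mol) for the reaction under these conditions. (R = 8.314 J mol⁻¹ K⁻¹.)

ΔG = -16.8 kJ/mol

Qₚ = P(AB₂)³ / (P(Z₂)²·P(PQ)²) = (0.012)³ / ((0.0027)²·(0.16)²) = 9.26
ΔG = RT ln(Qₚ/Kₚ) = (8.314 J mol⁻¹ K⁻¹)(1000 K) × ln(9.26/70)
   = (8.314 kJ/mol)(-2.023) = -16.8 kJ/mol
ΔG < 0, so the forward reaction is spontaneous (proceeds forward).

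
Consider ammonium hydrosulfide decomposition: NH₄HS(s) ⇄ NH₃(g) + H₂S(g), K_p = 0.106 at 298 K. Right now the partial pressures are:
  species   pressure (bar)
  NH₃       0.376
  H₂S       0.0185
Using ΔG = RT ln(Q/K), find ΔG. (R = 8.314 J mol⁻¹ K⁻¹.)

ΔG = -6.75 kJ/mol

(NH₄HS is a pure solid — omitted from Q_p.)
Q_p = P(NH₃)·P(H₂S) = (0.376)·(0.0185) = 0.00696
ΔG = RT ln(Q_p/K_p) = (8.314 J mol⁻¹ K⁻¹)(298 K) × ln(0.00696/0.106)
   = (2.478 kJ/mol)(-2.723) = -6.75 kJ/mol
ΔG < 0, so the forward reaction is spontaneous (proceeds forward).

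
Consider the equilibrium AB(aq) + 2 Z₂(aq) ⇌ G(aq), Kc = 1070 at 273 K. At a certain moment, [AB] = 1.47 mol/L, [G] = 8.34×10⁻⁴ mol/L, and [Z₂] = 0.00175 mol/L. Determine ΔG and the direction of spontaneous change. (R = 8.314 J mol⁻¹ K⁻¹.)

ΔG = -3.98 kJ/mol; the forward reaction is spontaneous

Qc = [G] / ([AB]·[Z₂]²) = (8.34×10⁻⁴) / ((1.47)·(0.00175)²) = 185
ΔG = RT ln(Qc/Kc) = (8.314 J mol⁻¹ K⁻¹)(273 K) × ln(185/1070)
   = (2.270 kJ/mol)(-1.755) = -3.98 kJ/mol
ΔG < 0, so the forward reaction is spontaneous (proceeds forward).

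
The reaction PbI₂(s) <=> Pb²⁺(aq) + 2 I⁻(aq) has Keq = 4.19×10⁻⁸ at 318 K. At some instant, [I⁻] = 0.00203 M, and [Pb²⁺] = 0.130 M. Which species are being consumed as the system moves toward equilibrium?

(PbI₂ is a pure solid — omitted from Q.)
Q = [Pb²⁺]·[I⁻]² = (0.130)·(0.00203)² = 5.36×10⁻⁷
Q = 5.36×10⁻⁷ > Keq = 4.19×10⁻⁸: net reverse reaction.

Pb²⁺, I⁻ (products)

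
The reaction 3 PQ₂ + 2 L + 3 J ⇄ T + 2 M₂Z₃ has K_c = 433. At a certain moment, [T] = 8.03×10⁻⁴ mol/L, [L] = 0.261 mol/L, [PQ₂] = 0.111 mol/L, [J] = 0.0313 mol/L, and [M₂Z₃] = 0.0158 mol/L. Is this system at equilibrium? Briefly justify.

no; Q < K, reaction proceeds forward

Q_c = [T]·[M₂Z₃]² / ([PQ₂]³·[L]²·[J]³) = (8.03×10⁻⁴)·(0.0158)² / ((0.111)³·(0.261)²·(0.0313)³) = 70.2
Q_c = 70.2 < K_c = 433: net forward reaction.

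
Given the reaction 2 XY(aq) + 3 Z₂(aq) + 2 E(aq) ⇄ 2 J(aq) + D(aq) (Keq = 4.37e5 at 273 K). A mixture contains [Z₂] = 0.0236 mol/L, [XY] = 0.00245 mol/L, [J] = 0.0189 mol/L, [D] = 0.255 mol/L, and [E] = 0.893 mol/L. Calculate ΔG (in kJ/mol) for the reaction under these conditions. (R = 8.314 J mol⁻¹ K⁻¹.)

Q = [J]²·[D] / ([XY]²·[Z₂]³·[E]²) = (0.0189)²·(0.255) / ((0.00245)²·(0.0236)³·(0.893)²) = 1.45e6
ΔG = RT ln(Q/Keq) = (8.314 J mol⁻¹ K⁻¹)(273 K) × ln(1.45e6/4.37e5)
   = (2.270 kJ/mol)(1.199) = 2.72 kJ/mol
ΔG > 0, so the forward reaction is non-spontaneous (proceeds in reverse).

ΔG = 2.72 kJ/mol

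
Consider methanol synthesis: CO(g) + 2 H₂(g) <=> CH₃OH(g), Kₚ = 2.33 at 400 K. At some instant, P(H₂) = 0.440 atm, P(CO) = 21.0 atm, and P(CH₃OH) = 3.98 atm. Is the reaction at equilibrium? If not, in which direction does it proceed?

Qₚ = P(CH₃OH) / (P(CO)·P(H₂)²) = (3.98) / ((21.0)·(0.440)²) = 0.979
Qₚ = 0.979 < Kₚ = 2.33, so the forward reaction proceeds.

in the forward direction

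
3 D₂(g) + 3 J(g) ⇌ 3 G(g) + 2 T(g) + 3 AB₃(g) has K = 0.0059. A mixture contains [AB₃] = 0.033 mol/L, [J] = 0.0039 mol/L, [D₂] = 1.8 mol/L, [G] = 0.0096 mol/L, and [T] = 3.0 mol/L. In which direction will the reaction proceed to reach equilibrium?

Q = [G]³·[T]²·[AB₃]³ / ([D₂]³·[J]³) = (0.0096)³·(3.0)²·(0.033)³ / ((1.8)³·(0.0039)³) = 8.3×10⁻⁴
Q = 8.3×10⁻⁴ < K = 0.0059, so the forward reaction proceeds.

in the forward direction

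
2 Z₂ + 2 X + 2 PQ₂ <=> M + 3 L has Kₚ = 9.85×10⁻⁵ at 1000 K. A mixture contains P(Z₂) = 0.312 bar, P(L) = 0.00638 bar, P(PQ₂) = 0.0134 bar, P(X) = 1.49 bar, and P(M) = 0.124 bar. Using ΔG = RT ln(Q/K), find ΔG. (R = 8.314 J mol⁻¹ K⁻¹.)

Qₚ = P(M)·P(L)³ / (P(Z₂)²·P(X)²·P(PQ₂)²) = (0.124)·(0.00638)³ / ((0.312)²·(1.49)²·(0.0134)²) = 8.30×10⁻⁴
ΔG = RT ln(Qₚ/Kₚ) = (8.314 J mol⁻¹ K⁻¹)(1000 K) × ln(8.30×10⁻⁴/9.85×10⁻⁵)
   = (8.314 kJ/mol)(2.131) = 17.7 kJ/mol
ΔG > 0, so the forward reaction is non-spontaneous (proceeds in reverse).

ΔG = 17.7 kJ/mol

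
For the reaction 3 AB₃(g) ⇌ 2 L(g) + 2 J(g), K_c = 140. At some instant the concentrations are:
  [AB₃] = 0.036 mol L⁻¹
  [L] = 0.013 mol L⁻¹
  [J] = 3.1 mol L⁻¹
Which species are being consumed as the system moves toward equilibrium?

Q_c = [L]²·[J]² / [AB₃]³ = (0.013)²·(3.1)² / (0.036)³ = 35
Q_c = 35 < K_c = 140: net forward reaction.

AB₃ (reactants)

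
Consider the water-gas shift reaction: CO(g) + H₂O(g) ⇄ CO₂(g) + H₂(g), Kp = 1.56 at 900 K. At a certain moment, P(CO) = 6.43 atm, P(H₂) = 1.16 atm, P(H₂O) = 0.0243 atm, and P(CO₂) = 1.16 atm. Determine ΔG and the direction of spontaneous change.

ΔG = 12.8 kJ/mol; the forward reaction is non-spontaneous

Qp = P(CO₂)·P(H₂) / (P(CO)·P(H₂O)) = (1.16)·(1.16) / ((6.43)·(0.0243)) = 8.61
ΔG = RT ln(Qp/Kp) = (8.314 J mol⁻¹ K⁻¹)(900 K) × ln(8.61/1.56)
   = (7.483 kJ/mol)(1.708) = 12.8 kJ/mol
ΔG > 0, so the forward reaction is non-spontaneous (proceeds in reverse).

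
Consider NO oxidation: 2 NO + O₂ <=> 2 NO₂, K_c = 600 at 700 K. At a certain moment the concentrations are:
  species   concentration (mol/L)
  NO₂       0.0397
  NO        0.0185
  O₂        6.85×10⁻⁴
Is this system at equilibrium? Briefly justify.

Q_c = [NO₂]² / ([NO]²·[O₂]) = (0.0397)² / ((0.0185)²·(6.85×10⁻⁴)) = 6720
Q_c = 6720 > K_c = 600: net reverse reaction.

no; Q > K, reaction proceeds in reverse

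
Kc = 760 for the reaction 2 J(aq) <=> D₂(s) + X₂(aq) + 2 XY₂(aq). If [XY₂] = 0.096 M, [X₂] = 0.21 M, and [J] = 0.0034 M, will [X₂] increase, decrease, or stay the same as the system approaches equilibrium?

increase

(D₂ is a pure solid — omitted from Qc.)
Qc = [X₂]·[XY₂]² / [J]² = (0.21)·(0.096)² / (0.0034)² = 170
Qc = 170 < Kc = 760: net forward reaction.
X₂ is a product, so it increases.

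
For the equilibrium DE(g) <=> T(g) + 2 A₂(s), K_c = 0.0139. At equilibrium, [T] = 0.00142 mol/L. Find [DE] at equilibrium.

[DE] = 0.102 mol/L

(A₂ is a pure solid — omitted from K_c.)
At equilibrium, K_c = [T] / [DE] = 0.0139.
(0.00142) / ([DE]) = 0.0139
[DE] = 0.102 mol/L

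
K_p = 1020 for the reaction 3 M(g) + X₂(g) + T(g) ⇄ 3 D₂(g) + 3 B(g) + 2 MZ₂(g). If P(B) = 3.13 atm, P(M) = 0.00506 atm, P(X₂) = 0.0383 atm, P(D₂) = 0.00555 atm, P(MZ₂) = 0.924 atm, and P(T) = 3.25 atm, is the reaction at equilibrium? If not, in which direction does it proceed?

Q_p = P(D₂)³·P(B)³·P(MZ₂)² / (P(M)³·P(X₂)·P(T)) = (0.00555)³·(3.13)³·(0.924)² / ((0.00506)³·(0.0383)·(3.25)) = 278
Q_p = 278 < K_p = 1020, so the forward reaction proceeds.

in the forward direction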